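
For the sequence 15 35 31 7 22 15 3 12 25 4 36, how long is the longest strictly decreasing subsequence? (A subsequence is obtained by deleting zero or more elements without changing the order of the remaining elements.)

6

One longest decreasing subsequence is 35, 31, 22, 15, 12, 4 (positions 2,3,5,6,8,10), of length 6; no longer one exists.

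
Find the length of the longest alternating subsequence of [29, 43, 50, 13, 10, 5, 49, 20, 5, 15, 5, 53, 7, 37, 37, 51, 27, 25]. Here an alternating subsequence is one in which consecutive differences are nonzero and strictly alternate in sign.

11

Track the best alternating length ending on an up-step vs a down-step at each position: up/down = 1/1, 2/1, 2/1, 1/3, 1/3, 1/3, 4/3, 4/5, 1/5, 6/5, 1/7, 8/1, 8/9, 10/9, 10/9, 10/9, 10/11, 10/11.
The maximum over both is 11; one such subsequence is 29, 43, 13, 49, 5, 15, 5, 53, 7, 37, 27.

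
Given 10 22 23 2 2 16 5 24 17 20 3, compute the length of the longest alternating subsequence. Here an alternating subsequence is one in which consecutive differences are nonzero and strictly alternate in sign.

9

Track the best alternating length ending on an up-step vs a down-step at each position: up/down = 1/1, 2/1, 2/1, 1/3, 1/3, 4/3, 4/5, 6/1, 6/7, 8/7, 4/9.
The maximum over both is 9; one such subsequence is 10, 22, 2, 16, 5, 24, 17, 20, 3.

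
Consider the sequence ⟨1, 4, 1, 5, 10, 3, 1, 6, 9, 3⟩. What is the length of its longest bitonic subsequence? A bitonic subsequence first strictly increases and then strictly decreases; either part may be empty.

One longest bitonic subsequence is 1, 4, 5, 10, 9, 3 (positions 1,2,4,5,9,10): it rises to 10 then falls. Length 6 is optimal.

6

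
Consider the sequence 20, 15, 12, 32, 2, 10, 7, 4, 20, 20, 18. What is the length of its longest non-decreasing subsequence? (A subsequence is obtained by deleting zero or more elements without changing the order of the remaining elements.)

Scanning left to right, the best length ending at each element is: 20→1, 15→1, 12→1, 32→2, 2→1, 10→2, 7→2, 4→2, 20→3, 20→4, 18→3.
So the longest non-decreasing subsequence has length 4, e.g. 2, 10, 20, 20.

4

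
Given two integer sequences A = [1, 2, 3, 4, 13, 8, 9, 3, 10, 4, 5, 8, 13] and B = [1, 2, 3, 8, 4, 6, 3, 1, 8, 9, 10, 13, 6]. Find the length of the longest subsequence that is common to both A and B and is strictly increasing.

A longest common strictly increasing subsequence is 1, 2, 3, 4, 8, 9, 10, 13 (length 8); it appears in order in both A and B, and no longer such subsequence exists.

8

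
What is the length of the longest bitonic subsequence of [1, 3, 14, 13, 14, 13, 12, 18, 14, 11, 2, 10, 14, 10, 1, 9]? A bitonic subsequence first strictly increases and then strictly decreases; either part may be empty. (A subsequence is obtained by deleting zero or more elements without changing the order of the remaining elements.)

9

One longest bitonic subsequence is 1, 3, 13, 14, 13, 12, 11, 10, 9 (positions 1,2,4,5,6,7,10,14,16): it rises to 14 then falls. Length 9 is optimal.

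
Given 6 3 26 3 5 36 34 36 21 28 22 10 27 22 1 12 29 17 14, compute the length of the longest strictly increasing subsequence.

Scanning left to right, the best length ending at each element is: 6→1, 3→1, 26→2, 3→1, 5→2, 36→3, 34→3, 36→4, 21→3, 28→4, 22→4, 10→3, 27→5, 22→4, 1→1, 12→4, 29→6, 17→5, 14→5.
So the longest increasing subsequence has length 6, e.g. 3, 5, 21, 22, 27, 29.

6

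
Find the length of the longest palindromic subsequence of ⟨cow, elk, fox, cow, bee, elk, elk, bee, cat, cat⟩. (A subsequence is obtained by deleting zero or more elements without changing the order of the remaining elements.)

4

One longest palindromic subsequence is bee elk elk bee (positions 5,6,7,8); it reads the same forward and backward, and the interval DP gives dp[1][10] = 4.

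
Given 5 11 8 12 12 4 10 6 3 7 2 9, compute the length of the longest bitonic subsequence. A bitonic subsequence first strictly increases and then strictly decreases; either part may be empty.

7

One longest bitonic subsequence is 5, 11, 12, 10, 6, 3, 2 (positions 1,2,4,7,8,9,11): it rises to 12 then falls. Length 7 is optimal.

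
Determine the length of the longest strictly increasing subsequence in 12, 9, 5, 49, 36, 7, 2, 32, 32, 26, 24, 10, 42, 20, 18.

Let dp[i] be the longest increasing subsequence ending at position i. Then dp = [1, 1, 1, 2, 2, 2, 1, 3, 3, 3, 3, 3, 4, 4, 4].
The maximum is 4; one witness is 5, 7, 32, 42 at positions 3,6,8,13.

4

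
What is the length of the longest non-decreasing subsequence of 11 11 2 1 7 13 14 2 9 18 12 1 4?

One longest non-decreasing subsequence is 11, 11, 13, 14, 18 (positions 1,2,6,7,10), of length 5; no longer one exists.

5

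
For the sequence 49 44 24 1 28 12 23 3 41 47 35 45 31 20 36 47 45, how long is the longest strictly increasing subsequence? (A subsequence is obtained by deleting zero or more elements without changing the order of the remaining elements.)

6

Let dp[i] be the longest increasing subsequence ending at position i. Then dp = [1, 1, 1, 1, 2, 2, 3, 2, 4, 5, 4, 5, 4, 3, 5, 6, 6].
The maximum is 6; one witness is 1, 12, 23, 41, 45, 47 at positions 4,6,7,9,12,16.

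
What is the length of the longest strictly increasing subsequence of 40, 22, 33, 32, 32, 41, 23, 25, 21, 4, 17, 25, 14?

Let dp[i] be the longest increasing subsequence ending at position i. Then dp = [1, 1, 2, 2, 2, 3, 2, 3, 1, 1, 2, 3, 2].
The maximum is 3; one witness is 22, 33, 41 at positions 2,3,6.

3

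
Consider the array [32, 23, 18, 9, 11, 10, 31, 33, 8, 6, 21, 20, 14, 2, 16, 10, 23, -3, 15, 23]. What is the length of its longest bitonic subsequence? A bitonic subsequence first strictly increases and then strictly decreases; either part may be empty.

Let inc[i] be the LIS ending at i and dec[i] the longest strictly decreasing subsequence starting at i. inc = [1, 1, 1, 1, 2, 2, 3, 4, 1, 1, 3, 3, 3, 1, 4, 2, 5, 1, 4, 5], dec = [9, 8, 7, 5, 6, 5, 6, 6, 4, 3, 5, 4, 3, 2, 3, 2, 2, 1, 1, 1].
max_i inc[i]+dec[i]−1 = 9, with one witness 32, 23, 18, 11, 10, 8, 6, 2, -3.

9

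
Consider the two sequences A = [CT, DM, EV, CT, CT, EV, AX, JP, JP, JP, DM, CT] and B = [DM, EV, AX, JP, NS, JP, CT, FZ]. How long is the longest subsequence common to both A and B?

6

Backtracking the LCS table gives one alignment: DM (A2,B1) → EV (A6,B2) → AX (A7,B3) → JP (A8,B4) → JP (A10,B6) → CT (A12,B7).
So the longest common subsequence has length 6.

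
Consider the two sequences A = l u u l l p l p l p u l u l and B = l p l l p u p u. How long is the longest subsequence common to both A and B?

Backtracking the LCS table gives one alignment: l (A5,B1) → p (A6,B2) → l (A7,B3) → l (A9,B4) → p (A10,B5) → u (A11,B6) → u (A13,B8).
So the longest common subsequence has length 7.

7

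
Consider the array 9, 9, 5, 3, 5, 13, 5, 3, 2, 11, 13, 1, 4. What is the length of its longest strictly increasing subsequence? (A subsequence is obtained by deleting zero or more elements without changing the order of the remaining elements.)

4

Let dp[i] be the longest increasing subsequence ending at position i. Then dp = [1, 1, 1, 1, 2, 3, 2, 1, 1, 3, 4, 1, 2].
The maximum is 4; one witness is 3, 5, 11, 13 at positions 4,5,10,11.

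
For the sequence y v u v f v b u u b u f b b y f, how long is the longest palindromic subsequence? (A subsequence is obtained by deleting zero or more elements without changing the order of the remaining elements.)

One longest palindromic subsequence is yfbuubfy (positions 1,5,7,8,9,10,12,15); it reads the same forward and backward, and the interval DP gives dp[1][16] = 8.

8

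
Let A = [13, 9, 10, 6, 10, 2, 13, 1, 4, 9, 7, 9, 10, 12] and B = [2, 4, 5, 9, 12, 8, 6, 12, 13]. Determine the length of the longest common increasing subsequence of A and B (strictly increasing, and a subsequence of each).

4

A longest common strictly increasing subsequence is 2, 4, 9, 12 (length 4); it appears in order in both A and B, and no longer such subsequence exists.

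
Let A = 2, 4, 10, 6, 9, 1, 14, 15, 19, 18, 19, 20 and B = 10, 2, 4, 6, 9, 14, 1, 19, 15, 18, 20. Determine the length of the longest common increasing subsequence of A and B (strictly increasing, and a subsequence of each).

8

For each value that appears in both, track the longest common increasing run ending there.
The best achievable length is 8; one witness is 2, 4, 6, 9, 14, 15, 18, 20 (A-positions 1,2,4,5,7,8,10,12, B-positions 2,3,4,5,6,9,10,11).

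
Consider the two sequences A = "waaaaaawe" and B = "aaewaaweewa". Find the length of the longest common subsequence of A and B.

6

Backtracking the LCS table gives one alignment: a (A2,B1) → a (A3,B2) → a (A6,B5) → a (A7,B6) → w (A8,B7) → e (A9,B9).
So the longest common subsequence has length 6.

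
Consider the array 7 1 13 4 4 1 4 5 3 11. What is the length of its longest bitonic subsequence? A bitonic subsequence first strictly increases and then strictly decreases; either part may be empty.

One longest bitonic subsequence is 7, 13, 5, 3 (positions 1,3,8,9): it rises to 13 then falls. Length 4 is optimal.

4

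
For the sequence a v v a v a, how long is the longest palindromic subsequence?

Using dp[i][j] = 2 + dp[i+1][j−1] if the ends match, else max(dp[i+1][j], dp[i][j−1]):
dp[1][6] = 5. A witness is avava at positions 1,2,4,5,6.

5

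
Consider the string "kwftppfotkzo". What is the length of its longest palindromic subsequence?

One longest palindromic subsequence is ktpptk (positions 1,4,5,6,9,10); it reads the same forward and backward, and the interval DP gives dp[1][12] = 6.

6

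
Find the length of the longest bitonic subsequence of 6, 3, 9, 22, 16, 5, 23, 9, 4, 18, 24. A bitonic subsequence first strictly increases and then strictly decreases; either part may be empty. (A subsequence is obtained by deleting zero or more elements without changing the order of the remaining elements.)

Let inc[i] be the LIS ending at i and dec[i] the longest strictly decreasing subsequence starting at i. inc = [1, 1, 2, 3, 3, 2, 4, 3, 2, 4, 5], dec = [3, 1, 3, 4, 3, 2, 3, 2, 1, 1, 1].
max_i inc[i]+dec[i]−1 = 6, with one witness 6, 9, 22, 16, 9, 4.

6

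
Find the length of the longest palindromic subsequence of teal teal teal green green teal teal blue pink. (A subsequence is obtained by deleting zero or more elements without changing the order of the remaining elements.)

6

One longest palindromic subsequence is teal teal green green teal teal (positions 2,3,4,5,6,7); it reads the same forward and backward, and the interval DP gives dp[1][9] = 6.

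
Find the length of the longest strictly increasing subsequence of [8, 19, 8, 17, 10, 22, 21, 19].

Scanning left to right, the best length ending at each element is: 8→1, 19→2, 8→1, 17→2, 10→2, 22→3, 21→3, 19→3.
So the longest increasing subsequence has length 3, e.g. 8, 19, 22.

3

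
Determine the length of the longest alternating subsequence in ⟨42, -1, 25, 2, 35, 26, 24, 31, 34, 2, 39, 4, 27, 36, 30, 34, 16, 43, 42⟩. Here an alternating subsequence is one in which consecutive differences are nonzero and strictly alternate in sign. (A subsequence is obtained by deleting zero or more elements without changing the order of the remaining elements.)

16

A longest alternating subsequence is 42, -1, 25, 2, 35, 26, 31, 2, 39, 4, 36, 30, 34, 16, 43, 42 (positions 1,2,3,4,5,6,8,10,11,12,14,15,16,17,18,19); its 15 consecutive differences strictly alternate in sign, and length 16 is optimal.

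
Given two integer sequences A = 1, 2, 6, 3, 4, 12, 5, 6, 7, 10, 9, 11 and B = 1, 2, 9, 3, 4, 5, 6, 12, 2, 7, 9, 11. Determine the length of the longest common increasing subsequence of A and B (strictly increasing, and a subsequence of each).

A longest common strictly increasing subsequence is 1, 2, 3, 4, 5, 6, 7, 9, 11 (length 9); it appears in order in both A and B, and no longer such subsequence exists.

9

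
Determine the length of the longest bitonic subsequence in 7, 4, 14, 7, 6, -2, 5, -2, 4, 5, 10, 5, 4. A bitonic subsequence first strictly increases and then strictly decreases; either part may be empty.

One longest bitonic subsequence is 7, 14, 7, 6, 5, 4 (positions 1,3,4,5,12,13): it rises to 14 then falls. Length 6 is optimal.

6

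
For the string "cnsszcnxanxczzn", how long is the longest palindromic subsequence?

9

One longest palindromic subsequence is nzcxnxczn (positions 2,5,6,8,10,11,12,14,15); it reads the same forward and backward, and the interval DP gives dp[1][15] = 9.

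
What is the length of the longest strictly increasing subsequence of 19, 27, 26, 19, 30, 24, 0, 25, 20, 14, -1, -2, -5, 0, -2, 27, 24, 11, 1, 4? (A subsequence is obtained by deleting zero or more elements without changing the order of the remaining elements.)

4

One longest increasing subsequence is 19, 24, 25, 27 (positions 1,6,8,16), of length 4; no longer one exists.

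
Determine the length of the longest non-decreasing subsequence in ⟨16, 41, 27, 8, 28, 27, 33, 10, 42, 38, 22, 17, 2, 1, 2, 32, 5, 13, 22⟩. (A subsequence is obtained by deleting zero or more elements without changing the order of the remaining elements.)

5

One longest non-decreasing subsequence is 16, 27, 28, 33, 42 (positions 1,3,5,7,9), of length 5; no longer one exists.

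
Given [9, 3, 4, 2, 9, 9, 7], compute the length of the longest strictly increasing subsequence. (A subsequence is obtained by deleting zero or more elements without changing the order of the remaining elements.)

3

One longest increasing subsequence is 3, 4, 9 (positions 2,3,5), of length 3; no longer one exists.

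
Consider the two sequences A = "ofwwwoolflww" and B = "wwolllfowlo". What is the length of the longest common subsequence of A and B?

6

A longest common subsequence is wwolfl (length 6); the LCS DP confirms no longer common subsequence exists.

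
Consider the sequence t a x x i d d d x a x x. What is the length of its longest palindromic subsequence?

7

One longest palindromic subsequence is xxdddxx (positions 3,4,6,7,8,11,12); it reads the same forward and backward, and the interval DP gives dp[1][12] = 7.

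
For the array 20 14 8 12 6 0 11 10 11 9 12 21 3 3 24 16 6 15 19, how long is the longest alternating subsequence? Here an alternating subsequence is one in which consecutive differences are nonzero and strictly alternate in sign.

13

A longest alternating subsequence is 20, 8, 12, 6, 11, 10, 11, 9, 12, 3, 24, 6, 15 (positions 1,3,4,5,7,8,9,10,11,13,15,17,18); its 12 consecutive differences strictly alternate in sign, and length 13 is optimal.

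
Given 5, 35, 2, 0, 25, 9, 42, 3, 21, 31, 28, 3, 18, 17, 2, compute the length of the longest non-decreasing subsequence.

4

One longest non-decreasing subsequence is 5, 9, 21, 31 (positions 1,6,9,10), of length 4; no longer one exists.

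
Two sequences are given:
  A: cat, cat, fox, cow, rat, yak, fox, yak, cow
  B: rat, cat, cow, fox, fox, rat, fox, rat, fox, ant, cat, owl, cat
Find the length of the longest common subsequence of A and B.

4

A longest common subsequence is cat, fox, rat, fox (length 4); the LCS DP confirms no longer common subsequence exists.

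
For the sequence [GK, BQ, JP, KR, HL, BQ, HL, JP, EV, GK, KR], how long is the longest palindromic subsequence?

One longest palindromic subsequence is GK JP HL BQ HL JP GK (positions 1,3,5,6,7,8,10); it reads the same forward and backward, and the interval DP gives dp[1][11] = 7.

7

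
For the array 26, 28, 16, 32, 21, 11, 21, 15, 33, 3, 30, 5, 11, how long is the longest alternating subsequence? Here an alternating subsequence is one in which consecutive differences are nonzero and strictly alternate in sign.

Track the best alternating length ending on an up-step vs a down-step at each position: up/down = 1/1, 2/1, 1/3, 4/1, 4/5, 1/5, 6/5, 6/7, 8/1, 1/9, 10/9, 10/11, 12/11.
The maximum over both is 12; one such subsequence is 26, 28, 16, 32, 11, 21, 15, 33, 3, 30, 5, 11.

12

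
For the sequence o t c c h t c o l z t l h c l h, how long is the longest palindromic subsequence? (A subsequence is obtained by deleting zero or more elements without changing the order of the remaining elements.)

7

Using dp[i][j] = 2 + dp[i+1][j−1] if the ends match, else max(dp[i+1][j], dp[i][j−1]):
dp[1][16] = 7. A witness is hcltlch at positions 5,7,9,11,12,14,16.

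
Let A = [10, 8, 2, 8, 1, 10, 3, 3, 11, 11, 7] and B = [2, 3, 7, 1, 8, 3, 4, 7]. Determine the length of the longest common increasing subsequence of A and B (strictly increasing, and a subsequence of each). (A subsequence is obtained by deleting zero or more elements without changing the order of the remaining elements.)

3

For each value that appears in both, track the longest common increasing run ending there.
The best achievable length is 3; one witness is 2, 3, 7 (A-positions 3,7,11, B-positions 1,2,3).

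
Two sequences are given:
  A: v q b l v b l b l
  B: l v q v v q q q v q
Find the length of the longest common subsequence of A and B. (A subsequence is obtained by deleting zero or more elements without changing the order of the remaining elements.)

3

Backtracking the LCS table gives one alignment: v (A1,B5) → q (A2,B8) → v (A5,B9).
So the longest common subsequence has length 3.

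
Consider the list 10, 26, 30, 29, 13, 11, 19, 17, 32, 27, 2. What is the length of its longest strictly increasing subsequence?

Let dp[i] be the longest increasing subsequence ending at position i. Then dp = [1, 2, 3, 3, 2, 2, 3, 3, 4, 4, 1].
The maximum is 4; one witness is 10, 26, 30, 32 at positions 1,2,3,9.

4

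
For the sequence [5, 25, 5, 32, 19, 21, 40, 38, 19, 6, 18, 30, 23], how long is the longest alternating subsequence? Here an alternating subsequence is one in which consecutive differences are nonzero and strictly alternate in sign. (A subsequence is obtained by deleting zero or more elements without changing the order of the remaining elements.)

A longest alternating subsequence is 5, 25, 5, 32, 19, 21, 19, 30, 23 (positions 1,2,3,4,5,6,9,12,13); its 8 consecutive differences strictly alternate in sign, and length 9 is optimal.

9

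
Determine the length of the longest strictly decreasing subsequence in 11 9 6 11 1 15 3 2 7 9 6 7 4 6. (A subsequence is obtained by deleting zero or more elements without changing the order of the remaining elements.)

One longest decreasing subsequence is 11, 9, 6, 3, 2 (positions 1,2,3,7,8), of length 5; no longer one exists.

5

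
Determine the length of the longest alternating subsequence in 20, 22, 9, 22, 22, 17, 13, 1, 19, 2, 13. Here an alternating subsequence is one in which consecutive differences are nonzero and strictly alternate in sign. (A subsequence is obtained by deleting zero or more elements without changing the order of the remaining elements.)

8

Track the best alternating length ending on an up-step vs a down-step at each position: up/down = 1/1, 2/1, 1/3, 4/1, 4/1, 4/5, 4/5, 1/5, 6/5, 6/7, 8/7.
The maximum over both is 8; one such subsequence is 20, 22, 9, 22, 17, 19, 2, 13.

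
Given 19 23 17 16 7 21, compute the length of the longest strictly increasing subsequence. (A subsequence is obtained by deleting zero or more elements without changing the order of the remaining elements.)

Scanning left to right, the best length ending at each element is: 19→1, 23→2, 17→1, 16→1, 7→1, 21→2.
So the longest increasing subsequence has length 2, e.g. 19, 23.

2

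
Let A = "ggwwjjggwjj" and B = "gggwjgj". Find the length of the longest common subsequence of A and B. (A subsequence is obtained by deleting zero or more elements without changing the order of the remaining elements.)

Backtracking the LCS table gives one alignment: g (A1,B2) → g (A2,B3) → w (A4,B4) → j (A6,B5) → g (A8,B6) → j (A11,B7).
So the longest common subsequence has length 6.

6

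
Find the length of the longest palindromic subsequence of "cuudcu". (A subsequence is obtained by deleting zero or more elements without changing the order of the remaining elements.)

Using dp[i][j] = 2 + dp[i+1][j−1] if the ends match, else max(dp[i+1][j], dp[i][j−1]):
dp[1][6] = 4. A witness is cuuc at positions 1,2,3,5.

4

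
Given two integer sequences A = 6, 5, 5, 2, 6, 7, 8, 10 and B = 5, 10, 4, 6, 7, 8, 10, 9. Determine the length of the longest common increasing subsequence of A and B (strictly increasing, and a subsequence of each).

A longest common strictly increasing subsequence is 5, 6, 7, 8, 10 (length 5); it appears in order in both A and B, and no longer such subsequence exists.

5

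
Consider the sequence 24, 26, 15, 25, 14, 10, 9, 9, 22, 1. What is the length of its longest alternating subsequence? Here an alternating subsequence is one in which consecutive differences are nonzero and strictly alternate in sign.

Track the best alternating length ending on an up-step vs a down-step at each position: up/down = 1/1, 2/1, 1/3, 4/3, 1/5, 1/5, 1/5, 1/5, 6/5, 1/7.
The maximum over both is 7; one such subsequence is 24, 26, 15, 25, 14, 22, 1.

7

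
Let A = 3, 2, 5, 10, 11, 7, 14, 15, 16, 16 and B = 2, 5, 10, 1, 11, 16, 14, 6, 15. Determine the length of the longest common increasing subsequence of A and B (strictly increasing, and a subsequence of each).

6

A longest common strictly increasing subsequence is 2, 5, 10, 11, 14, 15 (length 6); it appears in order in both A and B, and no longer such subsequence exists.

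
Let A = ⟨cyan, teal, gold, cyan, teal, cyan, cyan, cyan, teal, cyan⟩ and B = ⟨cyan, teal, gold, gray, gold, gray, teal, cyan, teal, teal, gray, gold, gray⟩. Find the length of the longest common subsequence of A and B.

Backtracking the LCS table gives one alignment: cyan (A1,B1) → teal (A2,B2) → gold (A3,B5) → cyan (A4,B8) → teal (A5,B9) → teal (A9,B10).
So the longest common subsequence has length 6.

6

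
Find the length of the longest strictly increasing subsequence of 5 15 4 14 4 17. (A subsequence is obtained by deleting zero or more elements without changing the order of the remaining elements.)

One longest increasing subsequence is 5, 15, 17 (positions 1,2,6), of length 3; no longer one exists.

3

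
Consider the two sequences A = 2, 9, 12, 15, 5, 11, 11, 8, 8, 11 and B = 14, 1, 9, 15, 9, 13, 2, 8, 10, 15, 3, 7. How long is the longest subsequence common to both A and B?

3

A longest common subsequence is 9, 15, 8 (length 3); the LCS DP confirms no longer common subsequence exists.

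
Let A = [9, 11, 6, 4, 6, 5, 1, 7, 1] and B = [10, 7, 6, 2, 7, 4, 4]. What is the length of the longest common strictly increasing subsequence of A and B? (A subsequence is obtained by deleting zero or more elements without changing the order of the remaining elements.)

For each value that appears in both, track the longest common increasing run ending there.
The best achievable length is 2; one witness is 6, 7 (A-positions 3,8, B-positions 3,5).

2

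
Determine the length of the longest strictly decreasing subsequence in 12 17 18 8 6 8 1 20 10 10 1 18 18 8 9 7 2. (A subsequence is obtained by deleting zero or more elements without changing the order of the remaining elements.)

5

Let dp[i] be the longest decreasing subsequence ending at position i. Then dp = [1, 1, 1, 2, 3, 2, 4, 1, 2, 2, 4, 2, 2, 3, 3, 4, 5].
The maximum is 5; one witness is 12, 10, 8, 7, 2 at positions 1,9,14,16,17.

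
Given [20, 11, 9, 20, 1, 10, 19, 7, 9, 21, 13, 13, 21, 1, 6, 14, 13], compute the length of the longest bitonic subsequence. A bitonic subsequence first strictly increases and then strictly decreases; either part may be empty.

7

One longest bitonic subsequence is 1, 7, 9, 13, 21, 14, 13 (positions 5,8,9,11,13,16,17): it rises to 21 then falls. Length 7 is optimal.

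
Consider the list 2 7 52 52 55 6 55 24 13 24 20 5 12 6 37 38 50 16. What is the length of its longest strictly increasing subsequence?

7

Scanning left to right, the best length ending at each element is: 2→1, 7→2, 52→3, 52→3, 55→4, 6→2, 55→4, 24→3, 13→3, 24→4, 20→4, 5→2, 12→3, 6→3, 37→5, 38→6, 50→7, 16→4.
So the longest increasing subsequence has length 7, e.g. 2, 7, 13, 24, 37, 38, 50.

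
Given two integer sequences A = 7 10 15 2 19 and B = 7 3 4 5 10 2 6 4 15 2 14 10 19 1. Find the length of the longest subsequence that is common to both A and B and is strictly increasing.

For each value that appears in both, track the longest common increasing run ending there.
The best achievable length is 4; one witness is 7, 10, 15, 19 (A-positions 1,2,3,5, B-positions 1,5,9,13).

4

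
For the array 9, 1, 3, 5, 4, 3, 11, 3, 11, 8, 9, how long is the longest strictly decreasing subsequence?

One longest decreasing subsequence is 9, 5, 4, 3 (positions 1,4,5,6), of length 4; no longer one exists.

4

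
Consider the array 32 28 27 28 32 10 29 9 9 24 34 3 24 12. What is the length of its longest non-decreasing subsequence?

One longest non-decreasing subsequence is 28, 28, 32, 34 (positions 2,4,5,11), of length 4; no longer one exists.

4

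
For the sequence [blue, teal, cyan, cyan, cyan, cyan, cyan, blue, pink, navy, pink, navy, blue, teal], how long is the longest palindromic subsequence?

7

One longest palindromic subsequence is teal blue navy pink navy blue teal (positions 2,8,10,11,12,13,14); it reads the same forward and backward, and the interval DP gives dp[1][14] = 7.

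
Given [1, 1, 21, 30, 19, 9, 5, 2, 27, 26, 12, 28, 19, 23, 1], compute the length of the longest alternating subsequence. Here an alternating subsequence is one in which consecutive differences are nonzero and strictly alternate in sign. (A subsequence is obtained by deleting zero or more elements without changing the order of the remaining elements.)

Track the best alternating length ending on an up-step vs a down-step at each position: up/down = 1/1, 1/1, 2/1, 2/1, 2/3, 2/3, 2/3, 2/3, 4/3, 4/5, 4/5, 6/3, 6/7, 8/7, 1/9.
The maximum over both is 9; one such subsequence is 1, 21, 19, 27, 26, 28, 19, 23, 1.

9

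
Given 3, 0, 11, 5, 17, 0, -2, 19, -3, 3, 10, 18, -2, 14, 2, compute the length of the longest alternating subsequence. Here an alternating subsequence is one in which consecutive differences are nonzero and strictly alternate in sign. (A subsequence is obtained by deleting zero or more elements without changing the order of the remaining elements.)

12

Track the best alternating length ending on an up-step vs a down-step at each position: up/down = 1/1, 1/2, 3/1, 3/4, 5/1, 1/6, 1/6, 7/1, 1/8, 9/8, 9/8, 9/8, 9/10, 11/10, 11/12.
The maximum over both is 12; one such subsequence is 3, 0, 11, 5, 17, 0, 19, -3, 3, -2, 14, 2.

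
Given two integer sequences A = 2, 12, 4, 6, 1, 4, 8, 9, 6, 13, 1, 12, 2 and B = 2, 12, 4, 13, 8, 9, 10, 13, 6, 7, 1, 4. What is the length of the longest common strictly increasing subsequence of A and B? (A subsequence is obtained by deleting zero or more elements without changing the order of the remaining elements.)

A longest common strictly increasing subsequence is 2, 4, 8, 9, 13 (length 5); it appears in order in both A and B, and no longer such subsequence exists.

5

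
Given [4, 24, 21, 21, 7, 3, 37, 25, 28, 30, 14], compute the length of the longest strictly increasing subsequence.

Scanning left to right, the best length ending at each element is: 4→1, 24→2, 21→2, 21→2, 7→2, 3→1, 37→3, 25→3, 28→4, 30→5, 14→3.
So the longest increasing subsequence has length 5, e.g. 4, 24, 25, 28, 30.

5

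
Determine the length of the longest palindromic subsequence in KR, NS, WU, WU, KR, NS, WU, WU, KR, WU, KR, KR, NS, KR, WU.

One longest palindromic subsequence is KR NS WU KR WU WU KR WU NS KR (positions 1,2,4,5,7,8,9,10,13,14); it reads the same forward and backward, and the interval DP gives dp[1][15] = 10.

10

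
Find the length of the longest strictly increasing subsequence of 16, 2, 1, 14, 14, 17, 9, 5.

3

Let dp[i] be the longest increasing subsequence ending at position i. Then dp = [1, 1, 1, 2, 2, 3, 2, 2].
The maximum is 3; one witness is 2, 14, 17 at positions 2,4,6.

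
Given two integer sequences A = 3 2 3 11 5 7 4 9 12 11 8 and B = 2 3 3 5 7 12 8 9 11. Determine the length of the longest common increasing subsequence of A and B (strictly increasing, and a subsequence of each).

6

For each value that appears in both, track the longest common increasing run ending there.
The best achievable length is 6; one witness is 2, 3, 5, 7, 9, 11 (A-positions 2,3,5,6,8,10, B-positions 1,2,4,5,8,9).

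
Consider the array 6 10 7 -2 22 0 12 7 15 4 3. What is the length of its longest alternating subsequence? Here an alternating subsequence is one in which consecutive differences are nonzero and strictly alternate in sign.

9

Track the best alternating length ending on an up-step vs a down-step at each position: up/down = 1/1, 2/1, 2/3, 1/3, 4/1, 4/5, 6/5, 6/7, 8/5, 6/9, 6/9.
The maximum over both is 9; one such subsequence is 6, 10, 7, 22, 0, 12, 7, 15, 4.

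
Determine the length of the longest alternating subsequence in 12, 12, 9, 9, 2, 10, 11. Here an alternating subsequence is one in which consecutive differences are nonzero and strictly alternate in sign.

3

A longest alternating subsequence is 12, 9, 10 (positions 1,3,6); its 2 consecutive differences strictly alternate in sign, and length 3 is optimal.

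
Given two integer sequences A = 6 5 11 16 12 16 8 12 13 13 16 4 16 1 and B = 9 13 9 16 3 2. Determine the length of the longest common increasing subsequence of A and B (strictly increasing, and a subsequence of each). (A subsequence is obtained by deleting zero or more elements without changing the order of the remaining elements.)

2

A longest common strictly increasing subsequence is 13, 16 (length 2); it appears in order in both A and B, and no longer such subsequence exists.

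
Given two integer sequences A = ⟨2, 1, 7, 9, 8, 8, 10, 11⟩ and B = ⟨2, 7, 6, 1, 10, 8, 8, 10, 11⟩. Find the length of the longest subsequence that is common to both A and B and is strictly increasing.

5

A longest common strictly increasing subsequence is 2, 7, 8, 10, 11 (length 5); it appears in order in both A and B, and no longer such subsequence exists.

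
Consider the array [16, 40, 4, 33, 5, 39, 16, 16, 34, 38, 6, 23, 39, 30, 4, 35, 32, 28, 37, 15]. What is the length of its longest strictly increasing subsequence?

One longest increasing subsequence is 4, 5, 16, 23, 30, 35, 37 (positions 3,5,7,12,14,16,19), of length 7; no longer one exists.

7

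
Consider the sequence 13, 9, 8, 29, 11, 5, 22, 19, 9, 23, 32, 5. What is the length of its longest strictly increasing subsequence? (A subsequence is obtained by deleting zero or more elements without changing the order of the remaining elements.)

Let dp[i] be the longest increasing subsequence ending at position i. Then dp = [1, 1, 1, 2, 2, 1, 3, 3, 2, 4, 5, 1].
The maximum is 5; one witness is 9, 11, 22, 23, 32 at positions 2,5,7,10,11.

5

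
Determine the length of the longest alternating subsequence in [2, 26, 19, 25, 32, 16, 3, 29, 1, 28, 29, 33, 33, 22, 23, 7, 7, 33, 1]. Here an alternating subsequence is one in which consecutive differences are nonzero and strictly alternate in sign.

Track the best alternating length ending on an up-step vs a down-step at each position: up/down = 1/1, 2/1, 2/3, 4/3, 4/1, 2/5, 2/5, 6/5, 1/7, 8/7, 8/5, 8/1, 8/1, 8/9, 10/9, 8/11, 8/11, 12/1, 1/13.
The maximum over both is 13; one such subsequence is 2, 26, 19, 25, 16, 29, 1, 28, 22, 23, 7, 33, 1.

13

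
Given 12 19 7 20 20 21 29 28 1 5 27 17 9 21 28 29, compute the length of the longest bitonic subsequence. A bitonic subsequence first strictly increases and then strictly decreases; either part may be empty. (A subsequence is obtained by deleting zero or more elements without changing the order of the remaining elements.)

9

Let inc[i] be the LIS ending at i and dec[i] the longest strictly decreasing subsequence starting at i. inc = [1, 2, 1, 3, 3, 4, 5, 5, 1, 2, 5, 3, 3, 4, 6, 7], dec = [3, 3, 2, 3, 3, 3, 5, 4, 1, 1, 3, 2, 1, 1, 1, 1].
max_i inc[i]+dec[i]−1 = 9, with one witness 12, 19, 20, 21, 29, 28, 27, 17, 9.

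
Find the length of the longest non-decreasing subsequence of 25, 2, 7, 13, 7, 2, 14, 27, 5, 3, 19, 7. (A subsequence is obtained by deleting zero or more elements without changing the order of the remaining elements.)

5

Let dp[i] be the longest non-decreasing subsequence ending at position i. Then dp = [1, 1, 2, 3, 3, 2, 4, 5, 3, 3, 5, 4].
The maximum is 5; one witness is 2, 7, 13, 14, 27 at positions 2,3,4,7,8.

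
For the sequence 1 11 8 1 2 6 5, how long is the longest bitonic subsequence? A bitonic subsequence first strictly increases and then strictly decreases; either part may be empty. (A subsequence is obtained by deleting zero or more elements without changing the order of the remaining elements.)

One longest bitonic subsequence is 1, 11, 8, 6, 5 (positions 1,2,3,6,7): it rises to 11 then falls. Length 5 is optimal.

5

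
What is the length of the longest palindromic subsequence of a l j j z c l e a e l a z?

7

Using dp[i][j] = 2 + dp[i+1][j−1] if the ends match, else max(dp[i+1][j], dp[i][j−1]):
dp[1][13] = 7. A witness is zleaelz at positions 5,7,8,9,10,11,13.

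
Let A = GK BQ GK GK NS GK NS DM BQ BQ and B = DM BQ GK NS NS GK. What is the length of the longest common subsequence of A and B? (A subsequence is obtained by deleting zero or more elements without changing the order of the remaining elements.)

A longest common subsequence is BQ, GK, NS, GK (length 4); the LCS DP confirms no longer common subsequence exists.

4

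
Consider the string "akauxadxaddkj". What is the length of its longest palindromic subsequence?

Using dp[i][j] = 2 + dp[i+1][j−1] if the ends match, else max(dp[i+1][j], dp[i][j−1]):
dp[1][13] = 7. A witness is kaxdxak at positions 2,3,5,7,8,9,12.

7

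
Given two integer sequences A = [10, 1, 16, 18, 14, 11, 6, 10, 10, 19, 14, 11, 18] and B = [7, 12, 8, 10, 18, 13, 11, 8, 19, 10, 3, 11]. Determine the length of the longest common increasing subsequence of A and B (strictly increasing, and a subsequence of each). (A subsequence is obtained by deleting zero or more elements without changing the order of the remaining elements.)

3

For each value that appears in both, track the longest common increasing run ending there.
The best achievable length is 3; one witness is 10, 18, 19 (A-positions 1,4,10, B-positions 4,5,9).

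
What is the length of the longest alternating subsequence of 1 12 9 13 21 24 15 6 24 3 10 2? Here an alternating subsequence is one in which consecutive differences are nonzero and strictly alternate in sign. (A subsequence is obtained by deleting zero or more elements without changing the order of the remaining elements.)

9

Track the best alternating length ending on an up-step vs a down-step at each position: up/down = 1/1, 2/1, 2/3, 4/1, 4/1, 4/1, 4/5, 2/5, 6/1, 2/7, 8/7, 2/9.
The maximum over both is 9; one such subsequence is 1, 12, 9, 21, 15, 24, 3, 10, 2.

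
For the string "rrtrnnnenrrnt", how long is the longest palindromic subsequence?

8

Using dp[i][j] = 2 + dp[i+1][j−1] if the ends match, else max(dp[i+1][j], dp[i][j−1]):
dp[1][13] = 8. A witness is trnnnnrt at positions 3,4,5,6,7,9,11,13.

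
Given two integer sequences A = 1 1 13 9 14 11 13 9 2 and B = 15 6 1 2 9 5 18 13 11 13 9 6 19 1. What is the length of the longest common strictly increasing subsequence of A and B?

4

For each value that appears in both, track the longest common increasing run ending there.
The best achievable length is 4; one witness is 1, 9, 11, 13 (A-positions 1,4,6,7, B-positions 3,5,9,10).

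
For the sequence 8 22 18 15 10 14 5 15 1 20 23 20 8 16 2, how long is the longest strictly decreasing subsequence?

6

Scanning left to right, the best length ending at each element is: 8→1, 22→1, 18→2, 15→3, 10→4, 14→4, 5→5, 15→3, 1→6, 20→2, 23→1, 20→2, 8→5, 16→3, 2→6.
So the longest decreasing subsequence has length 6, e.g. 22, 18, 15, 10, 5, 1.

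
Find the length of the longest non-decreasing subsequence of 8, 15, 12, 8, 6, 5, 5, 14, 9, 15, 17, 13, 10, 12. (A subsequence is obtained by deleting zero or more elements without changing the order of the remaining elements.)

One longest non-decreasing subsequence is 8, 12, 14, 15, 17 (positions 1,3,8,10,11), of length 5; no longer one exists.

5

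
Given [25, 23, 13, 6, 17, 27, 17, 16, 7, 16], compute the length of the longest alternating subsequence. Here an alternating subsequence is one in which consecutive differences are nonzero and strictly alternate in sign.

Track the best alternating length ending on an up-step vs a down-step at each position: up/down = 1/1, 1/2, 1/2, 1/2, 3/2, 3/1, 3/4, 3/4, 3/4, 5/4.
The maximum over both is 5; one such subsequence is 25, 13, 17, 7, 16.

5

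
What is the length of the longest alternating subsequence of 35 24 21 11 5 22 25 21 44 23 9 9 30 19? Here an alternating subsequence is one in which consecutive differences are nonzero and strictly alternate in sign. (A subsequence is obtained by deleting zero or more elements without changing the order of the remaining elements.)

Track the best alternating length ending on an up-step vs a down-step at each position: up/down = 1/1, 1/2, 1/2, 1/2, 1/2, 3/2, 3/2, 3/4, 5/1, 5/6, 3/6, 3/6, 7/6, 7/8.
The maximum over both is 8; one such subsequence is 35, 21, 22, 21, 44, 23, 30, 19.

8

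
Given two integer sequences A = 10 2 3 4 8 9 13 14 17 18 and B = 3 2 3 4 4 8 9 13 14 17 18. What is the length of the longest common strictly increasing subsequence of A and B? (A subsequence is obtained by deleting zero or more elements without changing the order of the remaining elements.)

A longest common strictly increasing subsequence is 2, 3, 4, 8, 9, 13, 14, 17, 18 (length 9); it appears in order in both A and B, and no longer such subsequence exists.

9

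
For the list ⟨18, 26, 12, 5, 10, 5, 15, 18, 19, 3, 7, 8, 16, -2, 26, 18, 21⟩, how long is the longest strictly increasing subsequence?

6

Let dp[i] be the longest increasing subsequence ending at position i. Then dp = [1, 2, 1, 1, 2, 1, 3, 4, 5, 1, 2, 3, 4, 1, 6, 5, 6].
The maximum is 6; one witness is 5, 10, 15, 18, 19, 26 at positions 4,5,7,8,9,15.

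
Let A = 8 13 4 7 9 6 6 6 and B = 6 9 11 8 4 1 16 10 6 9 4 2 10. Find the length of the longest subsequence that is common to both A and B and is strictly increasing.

For each value that appears in both, track the longest common increasing run ending there.
The best achievable length is 2; one witness is 4, 6 (A-positions 3,6, B-positions 5,9).

2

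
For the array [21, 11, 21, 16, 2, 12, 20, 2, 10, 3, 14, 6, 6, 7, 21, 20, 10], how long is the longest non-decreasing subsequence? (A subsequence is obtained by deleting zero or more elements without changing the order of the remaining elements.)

7

One longest non-decreasing subsequence is 2, 2, 3, 6, 6, 7, 21 (positions 5,8,10,12,13,14,15), of length 7; no longer one exists.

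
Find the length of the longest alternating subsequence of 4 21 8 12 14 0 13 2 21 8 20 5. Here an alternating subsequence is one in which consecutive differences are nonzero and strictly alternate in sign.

A longest alternating subsequence is 4, 21, 8, 12, 0, 13, 2, 21, 8, 20, 5 (positions 1,2,3,4,6,7,8,9,10,11,12); its 10 consecutive differences strictly alternate in sign, and length 11 is optimal.

11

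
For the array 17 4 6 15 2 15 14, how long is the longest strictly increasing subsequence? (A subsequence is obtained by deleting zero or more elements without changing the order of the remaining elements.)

3

Scanning left to right, the best length ending at each element is: 17→1, 4→1, 6→2, 15→3, 2→1, 15→3, 14→3.
So the longest increasing subsequence has length 3, e.g. 4, 6, 15.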